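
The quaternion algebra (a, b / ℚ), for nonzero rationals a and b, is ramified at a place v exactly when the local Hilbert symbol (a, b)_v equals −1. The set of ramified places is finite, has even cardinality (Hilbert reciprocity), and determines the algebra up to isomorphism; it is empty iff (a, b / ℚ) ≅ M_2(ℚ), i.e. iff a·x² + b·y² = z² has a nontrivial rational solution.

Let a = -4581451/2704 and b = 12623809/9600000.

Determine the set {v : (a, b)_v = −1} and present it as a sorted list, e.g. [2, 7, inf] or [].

[3, 37]

(a, b) ≡ (-259, 15) mod (ℚ^×)²; places V = {2, 3, 5, 7, 11, 13, 17, 19, 37, ∞}.
(a,b)_13: α=-2, u≡3; β=0, v≡6 (mod 13); (3|13)=+1, (6|13)=-1; sign (−1)^0·+1^0·-1^-2 = +1.
(a,b)_2: α=-4, β=-10; u≡5, v≡7 (mod 8); ε(u)ε(v)=0·1, αω(v)=-4·0, βω(u)=-10·1; sum ≡ 0  ⇒  +1.
(a,b)_7: α=3, u≡3; β=0, v≡4 (mod 7); (3|7)=-1, (4|7)=+1; sign (−1)^0·-1^0·+1^3 = +1.
(a,b)_∞: sgn(-259)=−, sgn(15)=+, so +1.
(a,b)_17: α=0, u≡15; β=2, v≡13 (mod 17); (15|17)=+1, (13|17)=+1; sign (−1)^0·+1^2·+1^0 = +1.
(a,b)_11: α=0, u≡3; β=2, v≡9 (mod 11); (3|11)=+1, (9|11)=+1; sign (−1)^0·+1^2·+1^0 = +1.
(a,b)_19: α=2, u≡16; β=2, v≡3 (mod 19); (16|19)=+1, (3|19)=-1; sign (−1)^0·+1^2·-1^2 = +1.
(a,b)_37: α=1, u≡30; β=0, v≡24 (mod 37); (30|37)=+1, (24|37)=-1; sign (−1)^0·+1^0·-1^1 = -1.
(a,b)_5: α=0, u≡1; β=-5, v≡2 (mod 5); (1|5)=+1, (2|5)=-1; sign (−1)^0·+1^-5·-1^0 = +1.
(a,b)_3: α=0, u≡2; β=-1, v≡2 (mod 3); (2|3)=-1, (2|3)=-1; sign (−1)^0·-1^-1·-1^0 = -1.
|Ram(-259, 15)| = 2, even; anisotropic at {3, 37}.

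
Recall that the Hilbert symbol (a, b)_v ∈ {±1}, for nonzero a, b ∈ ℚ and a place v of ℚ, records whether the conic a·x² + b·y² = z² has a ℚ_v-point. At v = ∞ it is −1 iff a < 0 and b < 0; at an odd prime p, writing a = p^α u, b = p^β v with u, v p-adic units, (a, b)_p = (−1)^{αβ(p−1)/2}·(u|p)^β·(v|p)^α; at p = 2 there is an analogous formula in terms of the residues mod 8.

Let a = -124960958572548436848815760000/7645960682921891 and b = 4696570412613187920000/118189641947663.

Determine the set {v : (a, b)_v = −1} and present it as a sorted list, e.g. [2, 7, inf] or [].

[7, 11, 13, 17]

Mod squares: a ≡ -7854, b ≡ 286. Check v ∈ {∞, 2, 3, 5, 7, 11, 13, 17, 19, 23, 29, 47}.
v=13: a=13^2·(≡11), b=13^-1·(≡10) mod 13; (11|13)=-1, (10|13)=+1; (−1)^{2·-1·6}·(-1)^-1·(+1)^2 = -1.
v=3: a=3^17·(≡1), b=3^14·(≡1) mod 3; (1|3)=+1, (1|3)=+1; (−1)^{17·14·1}·(+1)^14·(+1)^17 = +1.
v=47: a=47^-2·(≡42), b=47^-2·(≡14) mod 47; (42|47)=+1, (14|47)=+1; (−1)^{-2·-2·23}·(+1)^-2·(+1)^-2 = +1.
v=5: a=5^4·(≡4), b=5^4·(≡4) mod 5; (4|5)=+1, (4|5)=+1; (−1)^{4·4·2}·(+1)^4·(+1)^4 = +1.
v=2: v_2(a)=7, v_2(b)=7; units ≡ 1, 7 (mod 8); ε·ε+αω+βω = 0·1+7·0+7·0 ≡ 0  ⇒  (a,b)_2 = +1.
v=7: a=7^9·(≡3), b=7^6·(≡6) mod 7; (3|7)=-1, (6|7)=-1; (−1)^{9·6·3}·(-1)^6·(-1)^9 = -1.
v=11: a=11^-1·(≡5), b=11^-1·(≡9) mod 11; (5|11)=+1, (9|11)=+1; (−1)^{-1·-1·5}·(+1)^-1·(+1)^-1 = -1.
v=23: a=23^-2·(≡3), b=23^-2·(≡7) mod 23; (3|23)=+1, (7|23)=-1; (−1)^{-2·-2·11}·(+1)^-2·(-1)^-2 = +1.
v=∞: -7854 < 0 and 286 > 0  ⇒  (a,b)_∞ = +1.
v=17: a=17^3·(≡7), b=17^2·(≡12) mod 17; (7|17)=-1, (12|17)=-1; (−1)^{3·2·8}·(-1)^2·(-1)^3 = -1.
v=19: a=19^2·(≡18), b=19^2·(≡7) mod 19; (18|19)=-1, (7|19)=+1; (−1)^{2·2·9}·(-1)^2·(+1)^2 = +1.
v=29: a=29^-6·(≡20), b=29^-4·(≡20) mod 29; (20|29)=+1, (20|29)=+1; (−1)^{-6·-4·14}·(+1)^-4·(+1)^-6 = +1.
(-7854, 286 / ℚ) ramifies at {7, 11, 13, 17}: a division algebra.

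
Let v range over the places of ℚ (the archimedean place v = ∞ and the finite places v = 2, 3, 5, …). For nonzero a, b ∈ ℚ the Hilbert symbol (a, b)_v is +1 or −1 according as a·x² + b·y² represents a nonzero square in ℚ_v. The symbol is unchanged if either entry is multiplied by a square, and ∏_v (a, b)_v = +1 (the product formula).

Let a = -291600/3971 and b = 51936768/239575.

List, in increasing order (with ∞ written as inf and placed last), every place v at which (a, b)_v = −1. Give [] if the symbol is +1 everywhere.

[2, 7, 11, 13]

(a, b) ≡ (-11, 546) mod (ℚ^×)²; places V = {2, 3, 5, 7, 11, 13, 17, 19, 37, ∞}.
(a,b)_7: α=0, u≡3; β=-1, v≡1 (mod 7); (3|7)=-1, (1|7)=+1; sign (−1)^0·-1^-1·+1^0 = -1.
(a,b)_19: α=-2, u≡8; β=0, v≡10 (mod 19); (8|19)=-1, (10|19)=-1; sign (−1)^0·-1^0·-1^-2 = +1.
(a,b)_13: α=0, u≡7; β=1, v≡12 (mod 13); (7|13)=-1, (12|13)=+1; sign (−1)^0·-1^1·+1^0 = -1.
(a,b)_3: α=6, u≡1; β=3, v≡2 (mod 3); (1|3)=+1, (2|3)=-1; sign (−1)^0·+1^3·-1^6 = +1.
(a,b)_2: α=4, β=9; u≡5, v≡1 (mod 8); ε(u)ε(v)=0·0, αω(v)=4·0, βω(u)=9·1; sum ≡ 1  ⇒  -1.
(a,b)_37: α=0, u≡9; β=-2, v≡28 (mod 37); (9|37)=+1, (28|37)=+1; sign (−1)^0·+1^-2·+1^0 = +1.
(a,b)_17: α=0, u≡12; β=2, v≡2 (mod 17); (12|17)=-1, (2|17)=+1; sign (−1)^0·-1^2·+1^0 = +1.
(a,b)_5: α=2, u≡1; β=-2, v≡1 (mod 5); (1|5)=+1, (1|5)=+1; sign (−1)^0·+1^-2·+1^2 = +1.
(a,b)_11: α=-1, u≡6; β=0, v≡8 (mod 11); (6|11)=-1, (8|11)=-1; sign (−1)^0·-1^0·-1^-1 = -1.
(a,b)_∞: sgn(-11)=−, sgn(546)=+, so +1.
|Ram(-11, 546)| = 4, even; anisotropic at {2, 7, 11, 13}.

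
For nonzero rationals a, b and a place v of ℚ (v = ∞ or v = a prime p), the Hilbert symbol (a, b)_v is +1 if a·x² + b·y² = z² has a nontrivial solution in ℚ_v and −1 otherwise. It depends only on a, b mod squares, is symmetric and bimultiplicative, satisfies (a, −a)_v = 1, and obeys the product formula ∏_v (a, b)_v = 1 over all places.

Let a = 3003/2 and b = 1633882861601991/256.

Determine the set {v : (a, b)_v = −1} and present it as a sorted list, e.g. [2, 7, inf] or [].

(a, b) ≡ (6006, 2431) mod (ℚ^×)²; places V = {2, 3, 7, 11, 13, 17, ∞}.
(a,b)_3: α=1, u≡1; β=4, v≡1 (mod 3); (1|3)=+1, (1|3)=+1; sign (−1)^0·+1^4·+1^1 = +1.
(a,b)_13: α=1, u≡5; β=5, v≡8 (mod 13); (5|13)=-1, (8|13)=-1; sign (−1)^0·-1^5·-1^1 = +1.
(a,b)_17: α=0, u≡14; β=1, v≡14 (mod 17); (14|17)=-1, (14|17)=-1; sign (−1)^0·-1^1·-1^0 = -1.
(a,b)_7: α=1, u≡1; β=4, v≡4 (mod 7); (1|7)=+1, (4|7)=+1; sign (−1)^0·+1^4·+1^1 = +1.
(a,b)_2: α=-1, β=-8; u≡3, v≡7 (mod 8); ε(u)ε(v)=1·1, αω(v)=-1·0, βω(u)=-8·1; sum ≡ 1  ⇒  -1.
(a,b)_11: α=1, u≡10; β=3, v≡9 (mod 11); (10|11)=-1, (9|11)=+1; sign (−1)^1·-1^3·+1^1 = +1.
(a,b)_∞: sgn(6006)=+, sgn(2431)=+, so +1.
(6006, 2431 / ℚ) ramifies at {2, 17}: a division algebra.

[2, 17]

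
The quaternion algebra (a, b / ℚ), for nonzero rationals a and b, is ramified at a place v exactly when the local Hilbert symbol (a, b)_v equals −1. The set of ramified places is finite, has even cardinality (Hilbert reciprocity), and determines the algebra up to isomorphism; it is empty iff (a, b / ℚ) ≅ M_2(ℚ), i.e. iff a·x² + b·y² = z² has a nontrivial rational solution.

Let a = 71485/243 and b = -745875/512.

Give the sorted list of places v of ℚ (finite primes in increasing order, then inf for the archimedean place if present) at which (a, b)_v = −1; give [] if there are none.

(a, b) ≡ (255, -6630) mod (ℚ^×)²; places V = {2, 3, 5, 13, 17, 29, ∞}.
(a,b)_∞: sgn(255)=+, sgn(-6630)=−, so +1.
(a,b)_17: α=1, u≡8; β=1, v≡1 (mod 17); (8|17)=+1, (1|17)=+1; sign (−1)^0·+1^1·+1^1 = +1.
(a,b)_13: α=0, u≡7; β=1, v≡4 (mod 13); (7|13)=-1, (4|13)=+1; sign (−1)^0·-1^1·+1^0 = -1.
(a,b)_5: α=1, u≡4; β=3, v≡4 (mod 5); (4|5)=+1, (4|5)=+1; sign (−1)^0·+1^3·+1^1 = +1.
(a,b)_2: α=0, β=-9; u≡7, v≡5 (mod 8); ε(u)ε(v)=1·0, αω(v)=0·1, βω(u)=-9·0; sum ≡ 0  ⇒  +1.
(a,b)_3: α=-5, u≡1; β=3, v≡1 (mod 3); (1|3)=+1, (1|3)=+1; sign (−1)^1·+1^3·+1^-5 = -1.
(a,b)_29: α=2, u≡13; β=0, v≡14 (mod 29); (13|29)=+1, (14|29)=-1; sign (−1)^0·+1^0·-1^2 = +1.
|Ram(255, -6630)| = 2, even; anisotropic at {3, 13}.

[3, 13]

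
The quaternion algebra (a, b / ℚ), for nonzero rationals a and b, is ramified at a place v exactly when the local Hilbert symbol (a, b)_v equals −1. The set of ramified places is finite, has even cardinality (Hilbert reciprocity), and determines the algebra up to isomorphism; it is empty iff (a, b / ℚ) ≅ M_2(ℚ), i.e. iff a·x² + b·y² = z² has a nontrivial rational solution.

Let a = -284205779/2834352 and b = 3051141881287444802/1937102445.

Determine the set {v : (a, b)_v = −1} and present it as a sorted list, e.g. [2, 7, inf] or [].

[5, 11]

Mod squares: a ≡ -33, b ≡ 10. Check v ∈ {∞, 2, 3, 5, 11, 13, 17, 19, 23}.
v=5: a=5^0·(≡3), b=5^-1·(≡3) mod 5; (3|5)=-1, (3|5)=-1; (−1)^{0·-1·2}·(-1)^-1·(-1)^0 = -1.
v=∞: -33 < 0 and 10 > 0  ⇒  (a,b)_∞ = +1.
v=23: a=23^2·(≡9), b=23^0·(≡21) mod 23; (9|23)=+1, (21|23)=-1; (−1)^{2·0·11}·(+1)^0·(-1)^2 = +1.
v=2: v_2(a)=-4, v_2(b)=1; units ≡ 7, 5 (mod 8); ε·ε+αω+βω = 1·0+-4·1+1·0 ≡ 0  ⇒  (a,b)_2 = +1.
v=19: a=19^0·(≡5), b=19^2·(≡18) mod 19; (5|19)=+1, (18|19)=-1; (−1)^{0·2·9}·(+1)^2·(-1)^0 = +1.
v=17: a=17^2·(≡9), b=17^4·(≡12) mod 17; (9|17)=+1, (12|17)=-1; (−1)^{2·4·8}·(+1)^4·(-1)^2 = +1.
v=13: a=13^2·(≡2), b=13^4·(≡3) mod 13; (2|13)=-1, (3|13)=+1; (−1)^{2·4·6}·(-1)^4·(+1)^2 = +1.
v=11: a=11^1·(≡8), b=11^6·(≡6) mod 11; (8|11)=-1, (6|11)=-1; (−1)^{1·6·5}·(-1)^6·(-1)^1 = -1.
v=3: a=3^-11·(≡1), b=3^-18·(≡1) mod 3; (1|3)=+1, (1|3)=+1; (−1)^{-11·-18·1}·(+1)^-18·(+1)^-11 = +1.
|Ram(-33, 10)| = 2, even; anisotropic at {5, 11}.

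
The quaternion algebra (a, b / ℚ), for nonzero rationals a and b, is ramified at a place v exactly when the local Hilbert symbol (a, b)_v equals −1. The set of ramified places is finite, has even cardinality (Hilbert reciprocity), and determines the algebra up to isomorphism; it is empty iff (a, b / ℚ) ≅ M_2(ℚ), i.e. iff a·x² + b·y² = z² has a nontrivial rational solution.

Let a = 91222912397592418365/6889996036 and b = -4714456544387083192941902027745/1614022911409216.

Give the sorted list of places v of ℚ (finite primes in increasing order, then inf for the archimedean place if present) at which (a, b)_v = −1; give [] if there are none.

[5, 17, 29, 41]

(a, b) ≡ (5365, -128945) mod (ℚ^×)²; places V = {2, 3, 5, 7, 11, 13, 17, 29, 37, 41, ∞}.
(a,b)_41: α=4, u≡11; β=7, v≡7 (mod 41); (11|41)=-1, (7|41)=-1; sign (−1)^0·-1^7·-1^4 = -1.
(a,b)_29: α=1, u≡10; β=2, v≡17 (mod 29); (10|29)=-1, (17|29)=-1; sign (−1)^0·-1^2·-1^1 = -1.
(a,b)_7: α=-6, u≡3; β=-6, v≡4 (mod 7); (3|7)=-1, (4|7)=+1; sign (−1)^0·-1^-6·+1^-6 = +1.
(a,b)_3: α=6, u≡1; β=8, v≡1 (mod 3); (1|3)=+1, (1|3)=+1; sign (−1)^0·+1^8·+1^6 = +1.
(a,b)_2: α=-2, β=-6; u≡5, v≡7 (mod 8); ε(u)ε(v)=0·1, αω(v)=-2·0, βω(u)=-6·1; sum ≡ 0  ⇒  +1.
(a,b)_∞: sgn(5365)=+, sgn(-128945)=−, so +1.
(a,b)_17: α=2, u≡7; β=3, v≡11 (mod 17); (7|17)=-1, (11|17)=-1; sign (−1)^0·-1^3·-1^2 = -1.
(a,b)_5: α=1, u≡3; β=1, v≡1 (mod 5); (3|5)=-1, (1|5)=+1; sign (−1)^0·-1^1·+1^1 = -1.
(a,b)_11: α=-4, u≡2; β=-8, v≡10 (mod 11); (2|11)=-1, (10|11)=-1; sign (−1)^0·-1^-8·-1^-4 = +1.
(a,b)_13: α=4, u≡3; β=6, v≡11 (mod 13); (3|13)=+1, (11|13)=-1; sign (−1)^0·+1^6·-1^4 = +1.
(a,b)_37: α=1, u≡10; β=1, v≡3 (mod 37); (10|37)=+1, (3|37)=+1; sign (−1)^0·+1^1·+1^1 = +1.
Ram(5365, -128945) = {5, 17, 29, 41}; no ℚ_5-point on the conic.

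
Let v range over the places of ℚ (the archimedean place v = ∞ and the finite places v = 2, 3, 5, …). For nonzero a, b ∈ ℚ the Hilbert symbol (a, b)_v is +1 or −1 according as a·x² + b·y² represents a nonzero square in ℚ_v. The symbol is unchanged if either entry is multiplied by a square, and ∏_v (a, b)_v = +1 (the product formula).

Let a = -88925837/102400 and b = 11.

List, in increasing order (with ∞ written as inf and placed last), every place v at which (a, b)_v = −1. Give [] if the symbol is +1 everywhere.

[2, 13]

(a, b) ≡ (-37037, 11) mod (ℚ^×)²; places V = {2, 5, 7, 11, 13, 37, ∞}.
(a,b)_11: α=1, u≡8; β=1, v≡1 (mod 11); (8|11)=-1, (1|11)=+1; sign (−1)^1·-1^1·+1^1 = +1.
(a,b)_7: α=5, u≡2; β=0, v≡4 (mod 7); (2|7)=+1, (4|7)=+1; sign (−1)^0·+1^0·+1^5 = +1.
(a,b)_37: α=1, u≡18; β=0, v≡11 (mod 37); (18|37)=-1, (11|37)=+1; sign (−1)^0·-1^0·+1^1 = +1.
(a,b)_∞: sgn(-37037)=−, sgn(11)=+, so +1.
(a,b)_13: α=1, u≡5; β=0, v≡11 (mod 13); (5|13)=-1, (11|13)=-1; sign (−1)^0·-1^0·-1^1 = -1.
(a,b)_5: α=-2, u≡3; β=0, v≡1 (mod 5); (3|5)=-1, (1|5)=+1; sign (−1)^0·-1^0·+1^-2 = +1.
(a,b)_2: α=-12, β=0; u≡3, v≡3 (mod 8); ε(u)ε(v)=1·1, αω(v)=-12·1, βω(u)=0·1; sum ≡ 1  ⇒  -1.
|Ram(-37037, 11)| = 2, even; anisotropic at {2, 13}.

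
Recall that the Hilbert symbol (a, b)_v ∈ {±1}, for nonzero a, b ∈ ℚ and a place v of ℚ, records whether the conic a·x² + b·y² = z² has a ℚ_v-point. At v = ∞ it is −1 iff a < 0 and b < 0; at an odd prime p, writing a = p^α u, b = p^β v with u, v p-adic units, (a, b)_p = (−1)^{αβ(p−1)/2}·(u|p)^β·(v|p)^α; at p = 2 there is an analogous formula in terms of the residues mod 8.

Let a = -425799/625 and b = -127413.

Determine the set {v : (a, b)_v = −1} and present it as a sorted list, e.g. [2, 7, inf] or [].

[23, inf]

Mod squares: a ≡ -391, b ≡ -13. Check v ∈ {∞, 2, 3, 5, 11, 13, 17, 23}.
v=3: a=3^2·(≡2), b=3^4·(≡2) mod 3; (2|3)=-1, (2|3)=-1; (−1)^{2·4·1}·(-1)^4·(-1)^2 = +1.
v=23: a=23^1·(≡12), b=23^0·(≡7) mod 23; (12|23)=+1, (7|23)=-1; (−1)^{1·0·11}·(+1)^0·(-1)^1 = -1.
v=17: a=17^1·(≡10), b=17^0·(≡2) mod 17; (10|17)=-1, (2|17)=+1; (−1)^{1·0·8}·(-1)^0·(+1)^1 = +1.
v=11: a=11^2·(≡5), b=11^2·(≡3) mod 11; (5|11)=+1, (3|11)=+1; (−1)^{2·2·5}·(+1)^2·(+1)^2 = +1.
v=2: v_2(a)=0, v_2(b)=0; units ≡ 1, 3 (mod 8); ε·ε+αω+βω = 0·1+0·1+0·0 ≡ 0  ⇒  (a,b)_2 = +1.
v=∞: -391 < 0 and -13 < 0  ⇒  (a,b)_∞ = -1.
v=13: a=13^0·(≡3), b=13^1·(≡1) mod 13; (3|13)=+1, (1|13)=+1; (−1)^{0·1·6}·(+1)^1·(+1)^0 = +1.
v=5: a=5^-4·(≡1), b=5^0·(≡2) mod 5; (1|5)=+1, (2|5)=-1; (−1)^{-4·0·2}·(+1)^0·(-1)^-4 = +1.
|Ram(-391, -13)| = 2, even; anisotropic at {23, ∞}.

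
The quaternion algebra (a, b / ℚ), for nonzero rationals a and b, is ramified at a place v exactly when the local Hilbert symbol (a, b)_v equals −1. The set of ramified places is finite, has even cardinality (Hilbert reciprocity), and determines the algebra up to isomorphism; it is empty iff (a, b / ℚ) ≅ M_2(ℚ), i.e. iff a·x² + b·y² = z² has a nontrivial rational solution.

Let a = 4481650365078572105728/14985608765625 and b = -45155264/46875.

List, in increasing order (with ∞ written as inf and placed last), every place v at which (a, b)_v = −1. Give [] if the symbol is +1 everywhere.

[11, 17]

(a, b) ≡ (22, -357) mod (ℚ^×)²; places V = {2, 3, 5, 7, 11, 17, 31, 37, ∞}.
(a,b)_17: α=2, u≡11; β=1, v≡4 (mod 17); (11|17)=-1, (4|17)=+1; sign (−1)^0·-1^1·+1^2 = -1.
(a,b)_2: α=27, β=6; u≡3, v≡3 (mod 8); ε(u)ε(v)=1·1, αω(v)=27·1, βω(u)=6·1; sum ≡ 0  ⇒  +1.
(a,b)_∞: sgn(22)=+, sgn(-357)=−, so +1.
(a,b)_7: α=2, u≡2; β=3, v≡5 (mod 7); (2|7)=+1, (5|7)=-1; sign (−1)^0·+1^3·-1^2 = +1.
(a,b)_37: α=-2, u≡6; β=0, v≡5 (mod 37); (6|37)=-1, (5|37)=-1; sign (−1)^0·-1^0·-1^-2 = +1.
(a,b)_5: α=-6, u≡3; β=-6, v≡2 (mod 5); (3|5)=-1, (2|5)=-1; sign (−1)^0·-1^-6·-1^-6 = +1.
(a,b)_11: α=9, u≡2; β=2, v≡6 (mod 11); (2|11)=-1, (6|11)=-1; sign (−1)^0·-1^2·-1^9 = -1.
(a,b)_3: α=-6, u≡1; β=-1, v≡1 (mod 3); (1|3)=+1, (1|3)=+1; sign (−1)^0·+1^-1·+1^-6 = +1.
(a,b)_31: α=-2, u≡21; β=0, v≡6 (mod 31); (21|31)=-1, (6|31)=-1; sign (−1)^0·-1^0·-1^-2 = +1.
|Ram(22, -357)| = 2, even; anisotropic at {11, 17}.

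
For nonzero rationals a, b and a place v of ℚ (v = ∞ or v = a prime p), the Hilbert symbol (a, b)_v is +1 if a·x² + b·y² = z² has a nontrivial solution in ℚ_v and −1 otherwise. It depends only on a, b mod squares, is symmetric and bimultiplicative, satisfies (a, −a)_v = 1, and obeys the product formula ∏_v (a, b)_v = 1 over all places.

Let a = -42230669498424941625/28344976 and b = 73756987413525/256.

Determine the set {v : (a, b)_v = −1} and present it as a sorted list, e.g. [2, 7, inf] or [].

(a, b) ≡ (-2665, 741) mod (ℚ^×)²; places V = {2, 3, 5, 7, 11, 13, 19, 41, ∞}.
(a,b)_∞: sgn(-2665)=−, sgn(741)=+, so +1.
(a,b)_7: α=2, u≡4; β=0, v≡6 (mod 7); (4|7)=+1, (6|7)=-1; sign (−1)^0·+1^0·-1^2 = +1.
(a,b)_2: α=-4, β=-8; u≡7, v≡5 (mod 8); ε(u)ε(v)=1·0, αω(v)=-4·1, βω(u)=-8·0; sum ≡ 0  ⇒  +1.
(a,b)_19: α=4, u≡13; β=3, v≡17 (mod 19); (13|19)=-1, (17|19)=+1; sign (−1)^0·-1^3·+1^4 = -1.
(a,b)_41: α=3, u≡34; β=2, v≡22 (mod 41); (34|41)=-1, (22|41)=-1; sign (−1)^0·-1^2·-1^3 = -1.
(a,b)_11: α=-6, u≡6; β=0, v≡3 (mod 11); (6|11)=-1, (3|11)=+1; sign (−1)^0·-1^0·+1^-6 = +1.
(a,b)_13: α=1, u≡1; β=1, v≡8 (mod 13); (1|13)=+1, (8|13)=-1; sign (−1)^0·+1^1·-1^1 = -1.
(a,b)_3: α=10, u≡2; β=9, v≡1 (mod 3); (2|3)=-1, (1|3)=+1; sign (−1)^0·-1^9·+1^10 = -1.
(a,b)_5: α=3, u≡2; β=2, v≡1 (mod 5); (2|5)=-1, (1|5)=+1; sign (−1)^0·-1^2·+1^3 = +1.
|Ram(-2665, 741)| = 4, even; anisotropic at {3, 13, 19, 41}.

[3, 13, 19, 41]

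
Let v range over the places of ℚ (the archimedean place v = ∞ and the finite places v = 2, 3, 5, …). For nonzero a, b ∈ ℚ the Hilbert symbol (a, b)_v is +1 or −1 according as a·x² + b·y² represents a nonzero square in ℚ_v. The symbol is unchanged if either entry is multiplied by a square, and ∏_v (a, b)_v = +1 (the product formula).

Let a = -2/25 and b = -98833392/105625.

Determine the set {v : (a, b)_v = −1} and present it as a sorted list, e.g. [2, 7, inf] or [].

[7, 23, 29, inf]

Mod squares: a ≡ -2, b ≡ -14007. Check v ∈ {∞, 2, 3, 5, 7, 13, 23, 29}.
v=7: a=7^0·(≡3), b=7^3·(≡2) mod 7; (3|7)=-1, (2|7)=+1; (−1)^{0·3·3}·(-1)^3·(+1)^0 = -1.
v=5: a=5^-2·(≡3), b=5^-4·(≡2) mod 5; (3|5)=-1, (2|5)=-1; (−1)^{-2·-4·2}·(-1)^-4·(-1)^-2 = +1.
v=13: a=13^0·(≡2), b=13^-2·(≡5) mod 13; (2|13)=-1, (5|13)=-1; (−1)^{0·-2·6}·(-1)^-2·(-1)^0 = +1.
v=2: v_2(a)=1, v_2(b)=4; units ≡ 7, 1 (mod 8); ε·ε+αω+βω = 1·0+1·0+4·0 ≡ 0  ⇒  (a,b)_2 = +1.
v=29: a=29^0·(≡15), b=29^1·(≡17) mod 29; (15|29)=-1, (17|29)=-1; (−1)^{0·1·14}·(-1)^1·(-1)^0 = -1.
v=3: a=3^0·(≡1), b=3^3·(≡2) mod 3; (1|3)=+1, (2|3)=-1; (−1)^{0·3·1}·(+1)^3·(-1)^0 = +1.
v=23: a=23^0·(≡22), b=23^1·(≡1) mod 23; (22|23)=-1, (1|23)=+1; (−1)^{0·1·11}·(-1)^1·(+1)^0 = -1.
v=∞: -2 < 0 and -14007 < 0  ⇒  (a,b)_∞ = -1.
(-2, -14007 / ℚ) ramifies at {7, 23, 29, ∞}: a division algebra.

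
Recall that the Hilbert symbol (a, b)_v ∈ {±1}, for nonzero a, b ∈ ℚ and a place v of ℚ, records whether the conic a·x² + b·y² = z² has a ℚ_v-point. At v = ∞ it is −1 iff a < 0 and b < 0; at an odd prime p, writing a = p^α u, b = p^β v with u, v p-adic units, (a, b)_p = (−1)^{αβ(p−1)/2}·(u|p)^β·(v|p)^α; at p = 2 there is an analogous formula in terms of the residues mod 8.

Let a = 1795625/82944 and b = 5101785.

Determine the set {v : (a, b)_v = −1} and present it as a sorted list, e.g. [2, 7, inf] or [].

[3, 5]

(a, b) ≡ (17, 62985) mod (ℚ^×)²; places V = {2, 3, 5, 13, 17, 19, ∞}.
(a,b)_3: α=-4, u≡2; β=5, v≡1 (mod 3); (2|3)=-1, (1|3)=+1; sign (−1)^0·-1^5·+1^-4 = -1.
(a,b)_5: α=4, u≡2; β=1, v≡2 (mod 5); (2|5)=-1, (2|5)=-1; sign (−1)^0·-1^1·-1^4 = -1.
(a,b)_17: α=1, u≡4; β=1, v≡4 (mod 17); (4|17)=+1, (4|17)=+1; sign (−1)^0·+1^1·+1^1 = +1.
(a,b)_2: α=-10, β=0; u≡1, v≡1 (mod 8); ε(u)ε(v)=0·0, αω(v)=-10·0, βω(u)=0·0; sum ≡ 0  ⇒  +1.
(a,b)_13: α=2, u≡1; β=1, v≡1 (mod 13); (1|13)=+1, (1|13)=+1; sign (−1)^0·+1^1·+1^2 = +1.
(a,b)_∞: sgn(17)=+, sgn(62985)=+, so +1.
(a,b)_19: α=0, u≡16; β=1, v≡7 (mod 19); (16|19)=+1, (7|19)=+1; sign (−1)^0·+1^1·+1^0 = +1.
(17, 62985 / ℚ) ramifies at {3, 5}: a division algebra.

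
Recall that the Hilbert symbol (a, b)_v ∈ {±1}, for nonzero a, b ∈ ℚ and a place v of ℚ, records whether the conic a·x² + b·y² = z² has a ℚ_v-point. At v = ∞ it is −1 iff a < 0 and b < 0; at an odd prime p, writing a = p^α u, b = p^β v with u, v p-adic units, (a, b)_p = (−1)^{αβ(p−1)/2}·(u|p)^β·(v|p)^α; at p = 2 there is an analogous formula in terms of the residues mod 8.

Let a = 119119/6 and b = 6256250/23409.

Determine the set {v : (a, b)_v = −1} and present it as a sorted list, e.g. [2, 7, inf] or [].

(a, b) ≡ (14586, 10010) mod (ℚ^×)²; places V = {2, 3, 5, 7, 11, 13, 17, ∞}.
(a,b)_13: α=1, u≡4; β=1, v≡9 (mod 13); (4|13)=+1, (9|13)=+1; sign (−1)^0·+1^1·+1^1 = +1.
(a,b)_7: α=2, u≡5; β=1, v≡4 (mod 7); (5|7)=-1, (4|7)=+1; sign (−1)^0·-1^1·+1^2 = -1.
(a,b)_2: α=-1, β=1; u≡5, v≡5 (mod 8); ε(u)ε(v)=0·0, αω(v)=-1·1, βω(u)=1·1; sum ≡ 0  ⇒  +1.
(a,b)_3: α=-1, u≡2; β=-4, v≡2 (mod 3); (2|3)=-1, (2|3)=-1; sign (−1)^0·-1^-4·-1^-1 = -1.
(a,b)_∞: sgn(14586)=+, sgn(10010)=+, so +1.
(a,b)_11: α=1, u≡10; β=1, v≡6 (mod 11); (10|11)=-1, (6|11)=-1; sign (−1)^1·-1^1·-1^1 = -1.
(a,b)_17: α=1, u≡9; β=-2, v≡14 (mod 17); (9|17)=+1, (14|17)=-1; sign (−1)^0·+1^-2·-1^1 = -1.
(a,b)_5: α=0, u≡4; β=5, v≡3 (mod 5); (4|5)=+1, (3|5)=-1; sign (−1)^0·+1^5·-1^0 = +1.
|Ram(14586, 10010)| = 4, even; anisotropic at {3, 7, 11, 17}.

[3, 7, 11, 17]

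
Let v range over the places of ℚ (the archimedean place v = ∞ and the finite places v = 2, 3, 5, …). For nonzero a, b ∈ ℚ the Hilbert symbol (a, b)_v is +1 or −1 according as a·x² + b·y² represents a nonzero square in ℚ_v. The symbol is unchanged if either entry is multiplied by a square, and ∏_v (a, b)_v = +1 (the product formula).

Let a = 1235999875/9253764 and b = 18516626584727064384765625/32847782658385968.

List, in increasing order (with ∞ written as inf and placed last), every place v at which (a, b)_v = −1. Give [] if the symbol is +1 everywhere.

Mod squares: a ≡ 408595, b ≡ 58179. Check v ∈ {∞, 2, 3, 5, 7, 11, 13, 17, 19, 23, 41, 43}.
v=∞: 408595 > 0 and 58179 > 0  ⇒  (a,b)_∞ = +1.
v=17: a=17^1·(≡3), b=17^2·(≡10) mod 17; (3|17)=-1, (10|17)=-1; (−1)^{1·2·8}·(-1)^2·(-1)^1 = -1.
v=41: a=41^0·(≡15), b=41^1·(≡4) mod 41; (15|41)=-1, (4|41)=+1; (−1)^{0·1·20}·(-1)^1·(+1)^0 = -1.
v=7: a=7^0·(≡6), b=7^-4·(≡1) mod 7; (6|7)=-1, (1|7)=+1; (−1)^{0·-4·3}·(-1)^-4·(+1)^0 = +1.
v=13: a=13^-4·(≡7), b=13^-6·(≡1) mod 13; (7|13)=-1, (1|13)=+1; (−1)^{-4·-6·6}·(-1)^-6·(+1)^-4 = +1.
v=23: a=23^1·(≡3), b=23^2·(≡9) mod 23; (3|23)=+1, (9|23)=+1; (−1)^{1·2·11}·(+1)^2·(+1)^1 = +1.
v=5: a=5^3·(≡1), b=5^10·(≡1) mod 5; (1|5)=+1, (1|5)=+1; (−1)^{3·10·2}·(+1)^10·(+1)^3 = +1.
v=43: a=43^0·(≡10), b=43^1·(≡7) mod 43; (10|43)=+1, (7|43)=-1; (−1)^{0·1·21}·(+1)^1·(-1)^0 = +1.
v=19: a=19^1·(≡16), b=19^2·(≡7) mod 19; (16|19)=+1, (7|19)=+1; (−1)^{1·2·9}·(+1)^2·(+1)^1 = +1.
v=2: v_2(a)=-2, v_2(b)=-4; units ≡ 3, 3 (mod 8); ε·ε+αω+βω = 1·1+-2·1+-4·1 ≡ 1  ⇒  (a,b)_2 = -1.
v=11: a=11^3·(≡9), b=11^7·(≡9) mod 11; (9|11)=+1, (9|11)=+1; (−1)^{3·7·5}·(+1)^7·(+1)^3 = -1.
v=3: a=3^-4·(≡1), b=3^-11·(≡1) mod 3; (1|3)=+1, (1|3)=+1; (−1)^{-4·-11·1}·(+1)^-11·(+1)^-4 = +1.
Ram(408595, 58179) = {2, 11, 17, 41}; no ℚ_2-point on the conic.

[2, 11, 17, 41]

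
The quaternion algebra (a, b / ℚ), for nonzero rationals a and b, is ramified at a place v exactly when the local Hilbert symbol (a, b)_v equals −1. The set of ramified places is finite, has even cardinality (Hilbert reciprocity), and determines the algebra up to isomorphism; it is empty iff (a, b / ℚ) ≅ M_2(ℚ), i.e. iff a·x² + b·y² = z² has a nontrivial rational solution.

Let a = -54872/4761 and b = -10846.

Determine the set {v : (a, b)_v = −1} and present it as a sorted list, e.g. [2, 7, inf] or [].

[2, 11, 19, inf]

Mod squares: a ≡ -38, b ≡ -10846. Check v ∈ {∞, 2, 3, 11, 17, 19, 23, 29}.
v=19: a=19^3·(≡1), b=19^0·(≡3) mod 19; (1|19)=+1, (3|19)=-1; (−1)^{3·0·9}·(+1)^0·(-1)^3 = -1.
v=2: v_2(a)=3, v_2(b)=1; units ≡ 5, 1 (mod 8); ε·ε+αω+βω = 0·0+3·0+1·1 ≡ 1  ⇒  (a,b)_2 = -1.
v=11: a=11^0·(≡2), b=11^1·(≡4) mod 11; (2|11)=-1, (4|11)=+1; (−1)^{0·1·5}·(-1)^1·(+1)^0 = -1.
v=17: a=17^0·(≡4), b=17^1·(≡8) mod 17; (4|17)=+1, (8|17)=+1; (−1)^{0·1·8}·(+1)^1·(+1)^0 = +1.
v=∞: -38 < 0 and -10846 < 0  ⇒  (a,b)_∞ = -1.
v=23: a=23^-2·(≡16), b=23^0·(≡10) mod 23; (16|23)=+1, (10|23)=-1; (−1)^{-2·0·11}·(+1)^0·(-1)^-2 = +1.
v=3: a=3^-2·(≡1), b=3^0·(≡2) mod 3; (1|3)=+1, (2|3)=-1; (−1)^{-2·0·1}·(+1)^0·(-1)^-2 = +1.
v=29: a=29^0·(≡5), b=29^1·(≡3) mod 29; (5|29)=+1, (3|29)=-1; (−1)^{0·1·14}·(+1)^1·(-1)^0 = +1.
(-38, -10846 / ℚ) ramifies at {2, 11, 19, ∞}: a division algebra.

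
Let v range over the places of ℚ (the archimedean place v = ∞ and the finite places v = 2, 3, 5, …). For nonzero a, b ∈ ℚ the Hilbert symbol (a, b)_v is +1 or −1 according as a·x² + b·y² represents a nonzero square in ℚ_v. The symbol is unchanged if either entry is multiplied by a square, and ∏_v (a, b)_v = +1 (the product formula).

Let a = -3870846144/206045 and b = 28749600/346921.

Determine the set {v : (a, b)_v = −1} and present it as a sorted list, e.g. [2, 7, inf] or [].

(a, b) ≡ (-255, 66) mod (ℚ^×)²; places V = {2, 3, 5, 7, 11, 17, 19, 29, 31, ∞}.
(a,b)_5: α=-1, u≡4; β=2, v≡4 (mod 5); (4|5)=+1, (4|5)=+1; sign (−1)^0·+1^2·+1^-1 = +1.
(a,b)_3: α=5, u≡2; β=3, v≡1 (mod 3); (2|3)=-1, (1|3)=+1; sign (−1)^1·-1^3·+1^5 = +1.
(a,b)_17: α=1, u≡16; β=0, v≡8 (mod 17); (16|17)=+1, (8|17)=+1; sign (−1)^0·+1^0·+1^1 = +1.
(a,b)_11: α=4, u≡3; β=3, v≡6 (mod 11); (3|11)=+1, (6|11)=-1; sign (−1)^0·+1^3·-1^4 = +1.
(a,b)_2: α=6, β=5; u≡1, v≡1 (mod 8); ε(u)ε(v)=0·0, αω(v)=6·0, βω(u)=5·0; sum ≡ 0  ⇒  +1.
(a,b)_7: α=-2, u≡2; β=0, v≡5 (mod 7); (2|7)=+1, (5|7)=-1; sign (−1)^0·+1^0·-1^-2 = +1.
(a,b)_31: α=0, u≡12; β=-2, v≡10 (mod 31); (12|31)=-1, (10|31)=+1; sign (−1)^0·-1^-2·+1^0 = +1.
(a,b)_19: α=0, u≡16; β=-2, v≡17 (mod 19); (16|19)=+1, (17|19)=+1; sign (−1)^0·+1^-2·+1^0 = +1.
(a,b)_29: α=-2, u≡24; β=0, v≡12 (mod 29); (24|29)=+1, (12|29)=-1; sign (−1)^0·+1^0·-1^-2 = +1.
(a,b)_∞: sgn(-255)=−, sgn(66)=+, so +1.
Ram(a, b) = ∅: the form -255·x² + 66·y² − z² is isotropic over every ℚ_v, so by Hasse–Minkowski it is isotropic over ℚ.

[]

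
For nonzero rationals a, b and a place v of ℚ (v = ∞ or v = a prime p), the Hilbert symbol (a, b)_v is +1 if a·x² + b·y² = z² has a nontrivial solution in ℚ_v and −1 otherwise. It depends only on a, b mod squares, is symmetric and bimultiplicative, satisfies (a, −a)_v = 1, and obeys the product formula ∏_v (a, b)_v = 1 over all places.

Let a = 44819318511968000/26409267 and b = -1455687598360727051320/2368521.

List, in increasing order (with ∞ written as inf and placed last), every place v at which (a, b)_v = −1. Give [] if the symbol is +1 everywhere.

(a, b) ≡ (4213365, -152830) mod (ℚ^×)²; places V = {2, 3, 5, 7, 11, 13, 17, 19, 23, 29, 31, 41, 43, ∞}.
(a,b)_3: α=-3, u≡2; β=-8, v≡2 (mod 3); (2|3)=-1, (2|3)=-1; sign (−1)^0·-1^-8·-1^-3 = -1.
(a,b)_31: α=1, u≡29; β=1, v≡26 (mod 31); (29|31)=-1, (26|31)=-1; sign (−1)^1·-1^1·-1^1 = -1.
(a,b)_41: α=1, u≡3; β=4, v≡32 (mod 41); (3|41)=-1, (32|41)=+1; sign (−1)^0·-1^4·+1^1 = +1.
(a,b)_7: α=2, u≡4; β=2, v≡1 (mod 7); (4|7)=+1, (1|7)=+1; sign (−1)^0·+1^2·+1^2 = +1.
(a,b)_2: α=8, β=3; u≡5, v≡1 (mod 8); ε(u)ε(v)=0·0, αω(v)=8·0, βω(u)=3·1; sum ≡ 1  ⇒  -1.
(a,b)_43: α=-2, u≡13; β=0, v≡13 (mod 43); (13|43)=+1, (13|43)=+1; sign (−1)^0·+1^0·+1^-2 = +1.
(a,b)_29: α=2, u≡4; β=3, v≡2 (mod 29); (4|29)=+1, (2|29)=-1; sign (−1)^0·+1^3·-1^2 = +1.
(a,b)_13: α=1, u≡11; β=2, v≡8 (mod 13); (11|13)=-1, (8|13)=-1; sign (−1)^0·-1^2·-1^1 = -1.
(a,b)_23: α=-2, u≡4; β=0, v≡19 (mod 23); (4|23)=+1, (19|23)=-1; sign (−1)^0·+1^0·-1^-2 = +1.
(a,b)_17: α=1, u≡1; β=1, v≡7 (mod 17); (1|17)=+1, (7|17)=-1; sign (−1)^0·+1^1·-1^1 = -1.
(a,b)_19: α=0, u≡16; β=-2, v≡9 (mod 19); (16|19)=+1, (9|19)=+1; sign (−1)^0·+1^-2·+1^0 = +1.
(a,b)_∞: sgn(4213365)=+, sgn(-152830)=−, so +1.
(a,b)_11: α=2, u≡8; β=2, v≡9 (mod 11); (8|11)=-1, (9|11)=+1; sign (−1)^0·-1^2·+1^2 = +1.
(a,b)_5: α=3, u≡2; β=1, v≡1 (mod 5); (2|5)=-1, (1|5)=+1; sign (−1)^0·-1^1·+1^3 = -1.
(4213365, -152830 / ℚ) ramifies at {2, 3, 5, 13, 17, 31}: a division algebra.

[2, 3, 5, 13, 17, 31]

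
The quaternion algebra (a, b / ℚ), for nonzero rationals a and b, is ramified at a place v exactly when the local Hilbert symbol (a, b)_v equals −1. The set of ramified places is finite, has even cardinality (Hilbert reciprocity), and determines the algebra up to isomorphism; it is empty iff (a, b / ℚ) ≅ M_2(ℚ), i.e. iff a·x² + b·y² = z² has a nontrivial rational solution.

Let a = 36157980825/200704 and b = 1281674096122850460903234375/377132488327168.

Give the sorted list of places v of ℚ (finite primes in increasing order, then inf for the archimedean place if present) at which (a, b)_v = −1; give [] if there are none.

[]

Mod squares: a ≡ 1073, b ≡ 4921. Check v ∈ {∞, 2, 3, 5, 7, 13, 19, 23, 29, 37, 43}.
v=2: v_2(a)=-12, v_2(b)=-40; units ≡ 1, 1 (mod 8); ε·ε+αω+βω = 0·0+-12·0+-40·0 ≡ 0  ⇒  (a,b)_2 = +1.
v=7: a=7^-2·(≡1), b=7^-3·(≡3) mod 7; (1|7)=+1, (3|7)=-1; (−1)^{-2·-3·3}·(+1)^-3·(-1)^-2 = +1.
v=5: a=5^2·(≡2), b=5^6·(≡4) mod 5; (2|5)=-1, (4|5)=+1; (−1)^{2·6·2}·(-1)^6·(+1)^2 = +1.
v=23: a=23^0·(≡7), b=23^2·(≡14) mod 23; (7|23)=-1, (14|23)=-1; (−1)^{0·2·11}·(-1)^2·(-1)^0 = +1.
v=43: a=43^2·(≡38), b=43^2·(≡2) mod 43; (38|43)=+1, (2|43)=-1; (−1)^{2·2·21}·(+1)^2·(-1)^2 = +1.
v=29: a=29^1·(≡18), b=29^4·(≡9) mod 29; (18|29)=-1, (9|29)=+1; (−1)^{1·4·14}·(-1)^4·(+1)^1 = +1.
v=3: a=3^6·(≡2), b=3^6·(≡1) mod 3; (2|3)=-1, (1|3)=+1; (−1)^{6·6·1}·(-1)^6·(+1)^6 = +1.
v=∞: 1073 > 0 and 4921 > 0  ⇒  (a,b)_∞ = +1.
v=19: a=19^0·(≡1), b=19^1·(≡13) mod 19; (1|19)=+1, (13|19)=-1; (−1)^{0·1·9}·(+1)^1·(-1)^0 = +1.
v=37: a=37^1·(≡29), b=37^3·(≡5) mod 37; (29|37)=-1, (5|37)=-1; (−1)^{1·3·18}·(-1)^3·(-1)^1 = +1.
v=13: a=13^0·(≡7), b=13^2·(≡7) mod 13; (7|13)=-1, (7|13)=-1; (−1)^{0·2·6}·(-1)^2·(-1)^0 = +1.
Ram(a, b) = ∅: the form 1073·x² + 4921·y² − z² is isotropic over every ℚ_v, so by Hasse–Minkowski it is isotropic over ℚ.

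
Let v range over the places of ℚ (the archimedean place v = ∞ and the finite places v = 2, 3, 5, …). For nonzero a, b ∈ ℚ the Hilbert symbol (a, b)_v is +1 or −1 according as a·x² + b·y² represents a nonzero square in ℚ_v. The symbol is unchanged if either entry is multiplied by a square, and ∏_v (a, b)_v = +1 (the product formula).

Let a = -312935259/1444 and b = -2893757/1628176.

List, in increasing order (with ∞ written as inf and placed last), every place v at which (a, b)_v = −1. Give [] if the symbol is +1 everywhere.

[17, 29, 47, inf]

Mod squares: a ≡ -372099, b ≡ -10013. Check v ∈ {∞, 2, 3, 7, 11, 13, 17, 19, 29, 31, 47}.
v=7: a=7^1·(≡4), b=7^0·(≡2) mod 7; (4|7)=+1, (2|7)=+1; (−1)^{1·0·3}·(+1)^0·(+1)^1 = +1.
v=2: v_2(a)=-2, v_2(b)=-4; units ≡ 5, 3 (mod 8); ε·ε+αω+βω = 0·1+-2·1+-4·1 ≡ 0  ⇒  (a,b)_2 = +1.
v=31: a=31^0·(≡9), b=31^1·(≡1) mod 31; (9|31)=+1, (1|31)=+1; (−1)^{0·1·15}·(+1)^1·(+1)^0 = +1.
v=13: a=13^1·(≡1), b=13^0·(≡1) mod 13; (1|13)=+1, (1|13)=+1; (−1)^{1·0·6}·(+1)^0·(+1)^1 = +1.
v=∞: -372099 < 0 and -10013 < 0  ⇒  (a,b)_∞ = -1.
v=29: a=29^3·(≡7), b=29^-2·(≡3) mod 29; (7|29)=+1, (3|29)=-1; (−1)^{3·-2·14}·(+1)^-2·(-1)^3 = -1.
v=17: a=17^0·(≡7), b=17^3·(≡6) mod 17; (7|17)=-1, (6|17)=-1; (−1)^{0·3·8}·(-1)^3·(-1)^0 = -1.
v=19: a=19^-2·(≡1), b=19^1·(≡17) mod 19; (1|19)=+1, (17|19)=+1; (−1)^{-2·1·9}·(+1)^1·(+1)^-2 = +1.
v=11: a=11^0·(≡4), b=11^-2·(≡8) mod 11; (4|11)=+1, (8|11)=-1; (−1)^{0·-2·5}·(+1)^-2·(-1)^0 = +1.
v=3: a=3^1·(≡2), b=3^0·(≡1) mod 3; (2|3)=-1, (1|3)=+1; (−1)^{1·0·1}·(-1)^0·(+1)^1 = +1.
v=47: a=47^1·(≡10), b=47^0·(≡40) mod 47; (10|47)=-1, (40|47)=-1; (−1)^{1·0·23}·(-1)^0·(-1)^1 = -1.
|Ram(-372099, -10013)| = 4, even; anisotropic at {17, 29, 47, ∞}.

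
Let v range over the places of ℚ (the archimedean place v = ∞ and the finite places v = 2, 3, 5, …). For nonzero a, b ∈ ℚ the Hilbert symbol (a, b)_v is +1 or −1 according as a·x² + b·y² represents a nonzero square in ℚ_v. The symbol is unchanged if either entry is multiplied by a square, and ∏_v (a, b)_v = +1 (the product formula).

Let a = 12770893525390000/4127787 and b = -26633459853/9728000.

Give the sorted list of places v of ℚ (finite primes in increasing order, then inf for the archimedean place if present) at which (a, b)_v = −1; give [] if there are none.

[3, 5, 11, 13, 17, 19]

Mod squares: a ≡ 57, b ≡ -692835. Check v ∈ {∞, 2, 3, 5, 7, 11, 13, 17, 19, 23, 37}.
v=5: a=5^4·(≡2), b=5^-3·(≡3) mod 5; (2|5)=-1, (3|5)=-1; (−1)^{4·-3·2}·(-1)^-3·(-1)^4 = -1.
v=13: a=13^2·(≡5), b=13^3·(≡8) mod 13; (5|13)=-1, (8|13)=-1; (−1)^{2·3·6}·(-1)^3·(-1)^2 = -1.
v=∞: 57 > 0 and -692835 < 0  ⇒  (a,b)_∞ = +1.
v=23: a=23^-2·(≡7), b=23^0·(≡7) mod 23; (7|23)=-1, (7|23)=-1; (−1)^{-2·0·11}·(-1)^0·(-1)^-2 = +1.
v=2: v_2(a)=4, v_2(b)=-12; units ≡ 1, 5 (mod 8); ε·ε+αω+βω = 0·0+4·1+-12·0 ≡ 0  ⇒  (a,b)_2 = +1.
v=17: a=17^-2·(≡12), b=17^1·(≡5) mod 17; (12|17)=-1, (5|17)=-1; (−1)^{-2·1·8}·(-1)^1·(-1)^-2 = -1.
v=3: a=3^-3·(≡1), b=3^3·(≡1) mod 3; (1|3)=+1, (1|3)=+1; (−1)^{-3·3·1}·(+1)^3·(+1)^-3 = -1.
v=7: a=7^4·(≡1), b=7^4·(≡1) mod 7; (1|7)=+1, (1|7)=+1; (−1)^{4·4·3}·(+1)^4·(+1)^4 = +1.
v=19: a=19^1·(≡18), b=19^-1·(≡3) mod 19; (18|19)=-1, (3|19)=-1; (−1)^{1·-1·9}·(-1)^-1·(-1)^1 = -1.
v=11: a=11^2·(≡10), b=11^1·(≡4) mod 11; (10|11)=-1, (4|11)=+1; (−1)^{2·1·5}·(-1)^1·(+1)^2 = -1.
v=37: a=37^2·(≡8), b=37^0·(≡28) mod 37; (8|37)=-1, (28|37)=+1; (−1)^{2·0·18}·(-1)^0·(+1)^2 = +1.
(57, -692835 / ℚ) ramifies at {3, 5, 11, 13, 17, 19}: a division algebra.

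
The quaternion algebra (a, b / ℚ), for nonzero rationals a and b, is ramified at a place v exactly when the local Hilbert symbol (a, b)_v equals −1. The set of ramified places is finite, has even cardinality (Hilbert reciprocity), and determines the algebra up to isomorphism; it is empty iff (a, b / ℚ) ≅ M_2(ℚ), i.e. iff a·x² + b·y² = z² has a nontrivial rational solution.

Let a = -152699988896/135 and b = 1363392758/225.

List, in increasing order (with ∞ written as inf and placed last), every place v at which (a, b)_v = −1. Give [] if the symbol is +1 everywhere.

[3, 5]

(a, b) ≡ (-390, 182) mod (ℚ^×)²; places V = {2, 3, 5, 7, 13, 17, 23, ∞}.
(a,b)_2: α=5, β=1; u≡5, v≡3 (mod 8); ε(u)ε(v)=0·1, αω(v)=5·1, βω(u)=1·1; sum ≡ 0  ⇒  +1.
(a,b)_5: α=-1, u≡2; β=-2, v≡2 (mod 5); (2|5)=-1, (2|5)=-1; sign (−1)^0·-1^-2·-1^-1 = -1.
(a,b)_23: α=2, u≡9; β=2, v≡11 (mod 23); (9|23)=+1, (11|23)=-1; sign (−1)^0·+1^2·-1^2 = +1.
(a,b)_13: α=1, u≡10; β=1, v≡9 (mod 13); (10|13)=+1, (9|13)=+1; sign (−1)^0·+1^1·+1^1 = +1.
(a,b)_∞: sgn(-390)=−, sgn(182)=+, so +1.
(a,b)_17: α=2, u≡13; β=2, v≡5 (mod 17); (13|17)=+1, (5|17)=-1; sign (−1)^0·+1^2·-1^2 = +1.
(a,b)_7: α=4, u≡2; β=3, v≡5 (mod 7); (2|7)=+1, (5|7)=-1; sign (−1)^0·+1^3·-1^4 = +1.
(a,b)_3: α=-3, u≡2; β=-2, v≡2 (mod 3); (2|3)=-1, (2|3)=-1; sign (−1)^0·-1^-2·-1^-3 = -1.
(-390, 182 / ℚ) ramifies at {3, 5}: a division algebra.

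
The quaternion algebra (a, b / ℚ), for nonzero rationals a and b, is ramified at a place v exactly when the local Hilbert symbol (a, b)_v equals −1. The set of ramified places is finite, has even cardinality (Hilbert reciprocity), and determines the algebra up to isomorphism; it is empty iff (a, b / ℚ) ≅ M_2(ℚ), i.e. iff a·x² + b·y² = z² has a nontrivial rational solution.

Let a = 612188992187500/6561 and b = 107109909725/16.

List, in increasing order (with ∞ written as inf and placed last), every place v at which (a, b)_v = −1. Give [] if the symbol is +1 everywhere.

Mod squares: a ≡ 286195, b ≡ 221. Check v ∈ {∞, 2, 3, 5, 7, 13, 17, 37}.
v=37: a=37^3·(≡23), b=37^2·(≡11) mod 37; (23|37)=-1, (11|37)=+1; (−1)^{3·2·18}·(-1)^2·(+1)^3 = +1.
v=2: v_2(a)=2, v_2(b)=-4; units ≡ 3, 5 (mod 8); ε·ε+αω+βω = 1·0+2·1+-4·1 ≡ 0  ⇒  (a,b)_2 = +1.
v=3: a=3^-8·(≡1), b=3^0·(≡2) mod 3; (1|3)=+1, (2|3)=-1; (−1)^{-8·0·1}·(+1)^0·(-1)^-8 = +1.
v=5: a=5^9·(≡4), b=5^2·(≡4) mod 5; (4|5)=+1, (4|5)=+1; (−1)^{9·2·2}·(+1)^2·(+1)^9 = +1.
v=17: a=17^1·(≡10), b=17^3·(≡2) mod 17; (10|17)=-1, (2|17)=+1; (−1)^{1·3·8}·(-1)^3·(+1)^1 = -1.
v=7: a=7^1·(≡6), b=7^2·(≡1) mod 7; (6|7)=-1, (1|7)=+1; (−1)^{1·2·3}·(-1)^2·(+1)^1 = +1.
v=∞: 286195 > 0 and 221 > 0  ⇒  (a,b)_∞ = +1.
v=13: a=13^1·(≡2), b=13^1·(≡9) mod 13; (2|13)=-1, (9|13)=+1; (−1)^{1·1·6}·(-1)^1·(+1)^1 = -1.
|Ram(286195, 221)| = 2, even; anisotropic at {13, 17}.

[13, 17]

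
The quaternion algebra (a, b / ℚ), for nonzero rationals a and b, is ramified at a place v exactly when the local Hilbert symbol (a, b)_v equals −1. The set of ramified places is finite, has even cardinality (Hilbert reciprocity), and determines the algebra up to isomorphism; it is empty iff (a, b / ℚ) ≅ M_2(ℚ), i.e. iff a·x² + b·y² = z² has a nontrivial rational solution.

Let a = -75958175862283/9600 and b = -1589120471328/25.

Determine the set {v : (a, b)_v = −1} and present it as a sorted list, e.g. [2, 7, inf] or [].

[2, 3, 29, inf]

Mod squares: a ≡ -91698, b ≡ -2418. Check v ∈ {∞, 2, 3, 5, 11, 13, 17, 29, 31}.
v=2: v_2(a)=-7, v_2(b)=5; units ≡ 7, 7 (mod 8); ε·ε+αω+βω = 1·1+-7·0+5·0 ≡ 1  ⇒  (a,b)_2 = -1.
v=29: a=29^3·(≡20), b=29^2·(≡17) mod 29; (20|29)=+1, (17|29)=-1; (−1)^{3·2·14}·(+1)^2·(-1)^3 = -1.
v=5: a=5^-2·(≡3), b=5^-2·(≡2) mod 5; (3|5)=-1, (2|5)=-1; (−1)^{-2·-2·2}·(-1)^-2·(-1)^-2 = +1.
v=3: a=3^-1·(≡1), b=3^1·(≡1) mod 3; (1|3)=+1, (1|3)=+1; (−1)^{-1·1·1}·(+1)^1·(+1)^-1 = -1.
v=11: a=11^2·(≡3), b=11^0·(≡2) mod 11; (3|11)=+1, (2|11)=-1; (−1)^{2·0·5}·(+1)^0·(-1)^2 = +1.
v=31: a=31^1·(≡8), b=31^1·(≡13) mod 31; (8|31)=+1, (13|31)=-1; (−1)^{1·1·15}·(+1)^1·(-1)^1 = +1.
v=13: a=13^2·(≡12), b=13^3·(≡12) mod 13; (12|13)=+1, (12|13)=+1; (−1)^{2·3·6}·(+1)^3·(+1)^2 = +1.
v=∞: -91698 < 0 and -2418 < 0  ⇒  (a,b)_∞ = -1.
v=17: a=17^3·(≡3), b=17^2·(≡13) mod 17; (3|17)=-1, (13|17)=+1; (−1)^{3·2·8}·(-1)^2·(+1)^3 = +1.
(-91698, -2418 / ℚ) ramifies at {2, 3, 29, ∞}: a division algebra.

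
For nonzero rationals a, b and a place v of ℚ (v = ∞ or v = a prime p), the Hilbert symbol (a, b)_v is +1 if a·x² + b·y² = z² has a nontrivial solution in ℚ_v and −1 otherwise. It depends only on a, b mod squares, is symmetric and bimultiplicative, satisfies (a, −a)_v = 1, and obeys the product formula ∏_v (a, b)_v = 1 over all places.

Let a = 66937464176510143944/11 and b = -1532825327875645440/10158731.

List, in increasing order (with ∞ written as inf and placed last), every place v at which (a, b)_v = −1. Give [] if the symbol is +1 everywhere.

[2, 13]

Mod squares: a ≡ 6006, b ≡ -10010. Check v ∈ {∞, 2, 3, 5, 7, 11, 13, 29, 31}.
v=∞: 6006 > 0 and -10010 < 0  ⇒  (a,b)_∞ = +1.
v=7: a=7^5·(≡1), b=7^3·(≡6) mod 7; (1|7)=+1, (6|7)=-1; (−1)^{5·3·3}·(+1)^3·(-1)^5 = +1.
v=31: a=31^0·(≡26), b=31^-4·(≡12) mod 31; (26|31)=-1, (12|31)=-1; (−1)^{0·-4·15}·(-1)^-4·(-1)^0 = +1.
v=13: a=13^5·(≡8), b=13^3·(≡12) mod 13; (8|13)=-1, (12|13)=+1; (−1)^{5·3·6}·(-1)^3·(+1)^5 = -1.
v=29: a=29^2·(≡11), b=29^2·(≡23) mod 29; (11|29)=-1, (23|29)=+1; (−1)^{2·2·14}·(-1)^2·(+1)^2 = +1.
v=11: a=11^-1·(≡2), b=11^-1·(≡9) mod 11; (2|11)=-1, (9|11)=+1; (−1)^{-1·-1·5}·(-1)^-1·(+1)^-1 = +1.
v=3: a=3^13·(≡1), b=3^10·(≡1) mod 3; (1|3)=+1, (1|3)=+1; (−1)^{13·10·1}·(+1)^10·(+1)^13 = +1.
v=5: a=5^0·(≡4), b=5^1·(≡2) mod 5; (4|5)=+1, (2|5)=-1; (−1)^{0·1·2}·(+1)^1·(-1)^0 = +1.
v=2: v_2(a)=3, v_2(b)=13; units ≡ 3, 3 (mod 8); ε·ε+αω+βω = 1·1+3·1+13·1 ≡ 1  ⇒  (a,b)_2 = -1.
(6006, -10010 / ℚ) ramifies at {2, 13}: a division algebra.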